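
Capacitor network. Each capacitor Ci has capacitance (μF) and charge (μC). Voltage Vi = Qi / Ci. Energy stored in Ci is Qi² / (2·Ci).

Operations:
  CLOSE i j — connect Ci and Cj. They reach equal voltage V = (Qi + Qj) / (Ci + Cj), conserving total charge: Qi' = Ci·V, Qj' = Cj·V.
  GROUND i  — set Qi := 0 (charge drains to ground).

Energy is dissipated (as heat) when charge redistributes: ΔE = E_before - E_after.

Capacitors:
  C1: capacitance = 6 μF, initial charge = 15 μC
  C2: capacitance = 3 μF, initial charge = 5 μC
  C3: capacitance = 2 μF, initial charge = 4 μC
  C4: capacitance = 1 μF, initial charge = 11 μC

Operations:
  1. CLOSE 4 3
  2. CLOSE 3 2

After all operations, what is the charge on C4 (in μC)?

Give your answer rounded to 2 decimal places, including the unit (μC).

Answer: 5.00 μC

Derivation:
Initial: C1(6μF, Q=15μC, V=2.50V), C2(3μF, Q=5μC, V=1.67V), C3(2μF, Q=4μC, V=2.00V), C4(1μF, Q=11μC, V=11.00V)
Op 1: CLOSE 4-3: Q_total=15.00, C_total=3.00, V=5.00; Q4=5.00, Q3=10.00; dissipated=27.000
Op 2: CLOSE 3-2: Q_total=15.00, C_total=5.00, V=3.00; Q3=6.00, Q2=9.00; dissipated=6.667
Final charges: Q1=15.00, Q2=9.00, Q3=6.00, Q4=5.00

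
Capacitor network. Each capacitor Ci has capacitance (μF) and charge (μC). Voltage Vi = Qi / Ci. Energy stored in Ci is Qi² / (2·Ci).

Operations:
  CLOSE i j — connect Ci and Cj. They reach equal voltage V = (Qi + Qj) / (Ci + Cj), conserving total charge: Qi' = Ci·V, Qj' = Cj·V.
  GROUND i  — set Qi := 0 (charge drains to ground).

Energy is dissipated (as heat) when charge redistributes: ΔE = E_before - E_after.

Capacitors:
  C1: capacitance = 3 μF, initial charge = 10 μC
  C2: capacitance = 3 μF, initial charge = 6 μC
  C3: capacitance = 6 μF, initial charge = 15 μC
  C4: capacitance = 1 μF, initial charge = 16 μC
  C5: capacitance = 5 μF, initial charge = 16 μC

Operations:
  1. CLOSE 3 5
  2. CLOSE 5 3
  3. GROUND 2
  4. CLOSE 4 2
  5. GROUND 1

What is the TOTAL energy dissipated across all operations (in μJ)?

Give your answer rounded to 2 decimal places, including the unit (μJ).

Initial: C1(3μF, Q=10μC, V=3.33V), C2(3μF, Q=6μC, V=2.00V), C3(6μF, Q=15μC, V=2.50V), C4(1μF, Q=16μC, V=16.00V), C5(5μF, Q=16μC, V=3.20V)
Op 1: CLOSE 3-5: Q_total=31.00, C_total=11.00, V=2.82; Q3=16.91, Q5=14.09; dissipated=0.668
Op 2: CLOSE 5-3: Q_total=31.00, C_total=11.00, V=2.82; Q5=14.09, Q3=16.91; dissipated=0.000
Op 3: GROUND 2: Q2=0; energy lost=6.000
Op 4: CLOSE 4-2: Q_total=16.00, C_total=4.00, V=4.00; Q4=4.00, Q2=12.00; dissipated=96.000
Op 5: GROUND 1: Q1=0; energy lost=16.667
Total dissipated: 119.335 μJ

Answer: 119.33 μJ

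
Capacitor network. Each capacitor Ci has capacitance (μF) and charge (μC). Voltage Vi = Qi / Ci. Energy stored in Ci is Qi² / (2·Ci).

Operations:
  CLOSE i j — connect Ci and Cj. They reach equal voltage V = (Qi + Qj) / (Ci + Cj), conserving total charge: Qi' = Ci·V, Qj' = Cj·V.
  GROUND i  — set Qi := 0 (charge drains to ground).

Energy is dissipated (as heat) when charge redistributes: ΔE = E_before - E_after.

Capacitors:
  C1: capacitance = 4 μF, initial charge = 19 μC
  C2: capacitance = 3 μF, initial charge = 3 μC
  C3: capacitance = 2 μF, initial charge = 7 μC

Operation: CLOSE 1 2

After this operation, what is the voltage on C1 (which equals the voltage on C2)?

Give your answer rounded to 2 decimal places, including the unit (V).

Answer: 3.14 V

Derivation:
Initial: C1(4μF, Q=19μC, V=4.75V), C2(3μF, Q=3μC, V=1.00V), C3(2μF, Q=7μC, V=3.50V)
Op 1: CLOSE 1-2: Q_total=22.00, C_total=7.00, V=3.14; Q1=12.57, Q2=9.43; dissipated=12.054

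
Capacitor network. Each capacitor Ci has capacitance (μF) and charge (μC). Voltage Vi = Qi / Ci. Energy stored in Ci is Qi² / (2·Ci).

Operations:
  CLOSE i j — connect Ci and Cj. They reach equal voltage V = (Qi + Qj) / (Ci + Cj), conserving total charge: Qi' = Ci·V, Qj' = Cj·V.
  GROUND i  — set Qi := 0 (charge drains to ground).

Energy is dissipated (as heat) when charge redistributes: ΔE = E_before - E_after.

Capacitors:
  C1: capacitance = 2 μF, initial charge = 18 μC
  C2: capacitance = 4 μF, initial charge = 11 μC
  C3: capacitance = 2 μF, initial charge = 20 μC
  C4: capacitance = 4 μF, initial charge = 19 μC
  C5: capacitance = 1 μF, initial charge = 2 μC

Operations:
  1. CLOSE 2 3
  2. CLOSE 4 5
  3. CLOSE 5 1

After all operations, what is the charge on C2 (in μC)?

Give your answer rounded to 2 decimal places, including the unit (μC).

Initial: C1(2μF, Q=18μC, V=9.00V), C2(4μF, Q=11μC, V=2.75V), C3(2μF, Q=20μC, V=10.00V), C4(4μF, Q=19μC, V=4.75V), C5(1μF, Q=2μC, V=2.00V)
Op 1: CLOSE 2-3: Q_total=31.00, C_total=6.00, V=5.17; Q2=20.67, Q3=10.33; dissipated=35.042
Op 2: CLOSE 4-5: Q_total=21.00, C_total=5.00, V=4.20; Q4=16.80, Q5=4.20; dissipated=3.025
Op 3: CLOSE 5-1: Q_total=22.20, C_total=3.00, V=7.40; Q5=7.40, Q1=14.80; dissipated=7.680
Final charges: Q1=14.80, Q2=20.67, Q3=10.33, Q4=16.80, Q5=7.40

Answer: 20.67 μC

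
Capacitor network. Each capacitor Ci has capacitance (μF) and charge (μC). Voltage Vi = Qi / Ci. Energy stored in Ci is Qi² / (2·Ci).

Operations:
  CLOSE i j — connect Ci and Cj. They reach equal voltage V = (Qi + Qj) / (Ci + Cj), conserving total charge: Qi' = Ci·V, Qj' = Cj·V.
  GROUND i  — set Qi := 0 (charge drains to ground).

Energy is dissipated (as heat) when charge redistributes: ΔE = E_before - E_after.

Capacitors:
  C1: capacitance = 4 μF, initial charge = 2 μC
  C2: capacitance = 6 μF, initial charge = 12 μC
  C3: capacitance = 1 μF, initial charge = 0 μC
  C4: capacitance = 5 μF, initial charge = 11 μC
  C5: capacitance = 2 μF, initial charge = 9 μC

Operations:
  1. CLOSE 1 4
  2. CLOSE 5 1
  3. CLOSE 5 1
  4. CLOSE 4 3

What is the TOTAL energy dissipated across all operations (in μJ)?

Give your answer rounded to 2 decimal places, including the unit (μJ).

Initial: C1(4μF, Q=2μC, V=0.50V), C2(6μF, Q=12μC, V=2.00V), C3(1μF, Q=0μC, V=0.00V), C4(5μF, Q=11μC, V=2.20V), C5(2μF, Q=9μC, V=4.50V)
Op 1: CLOSE 1-4: Q_total=13.00, C_total=9.00, V=1.44; Q1=5.78, Q4=7.22; dissipated=3.211
Op 2: CLOSE 5-1: Q_total=14.78, C_total=6.00, V=2.46; Q5=4.93, Q1=9.85; dissipated=6.224
Op 3: CLOSE 5-1: Q_total=14.78, C_total=6.00, V=2.46; Q5=4.93, Q1=9.85; dissipated=0.000
Op 4: CLOSE 4-3: Q_total=7.22, C_total=6.00, V=1.20; Q4=6.02, Q3=1.20; dissipated=0.869
Total dissipated: 10.305 μJ

Answer: 10.30 μJ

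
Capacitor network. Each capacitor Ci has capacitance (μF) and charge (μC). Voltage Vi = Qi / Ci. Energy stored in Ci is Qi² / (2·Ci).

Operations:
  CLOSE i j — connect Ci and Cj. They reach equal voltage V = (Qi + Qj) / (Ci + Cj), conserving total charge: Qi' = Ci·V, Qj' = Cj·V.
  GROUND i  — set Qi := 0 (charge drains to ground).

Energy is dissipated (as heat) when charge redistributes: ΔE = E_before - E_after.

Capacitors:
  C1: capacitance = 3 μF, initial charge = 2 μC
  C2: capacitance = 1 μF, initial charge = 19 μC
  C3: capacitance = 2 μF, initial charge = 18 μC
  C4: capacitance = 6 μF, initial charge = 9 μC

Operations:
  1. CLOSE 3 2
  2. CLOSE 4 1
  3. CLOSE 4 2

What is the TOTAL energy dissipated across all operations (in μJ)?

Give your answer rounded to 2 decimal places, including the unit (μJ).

Initial: C1(3μF, Q=2μC, V=0.67V), C2(1μF, Q=19μC, V=19.00V), C3(2μF, Q=18μC, V=9.00V), C4(6μF, Q=9μC, V=1.50V)
Op 1: CLOSE 3-2: Q_total=37.00, C_total=3.00, V=12.33; Q3=24.67, Q2=12.33; dissipated=33.333
Op 2: CLOSE 4-1: Q_total=11.00, C_total=9.00, V=1.22; Q4=7.33, Q1=3.67; dissipated=0.694
Op 3: CLOSE 4-2: Q_total=19.67, C_total=7.00, V=2.81; Q4=16.86, Q2=2.81; dissipated=52.910
Total dissipated: 86.938 μJ

Answer: 86.94 μJ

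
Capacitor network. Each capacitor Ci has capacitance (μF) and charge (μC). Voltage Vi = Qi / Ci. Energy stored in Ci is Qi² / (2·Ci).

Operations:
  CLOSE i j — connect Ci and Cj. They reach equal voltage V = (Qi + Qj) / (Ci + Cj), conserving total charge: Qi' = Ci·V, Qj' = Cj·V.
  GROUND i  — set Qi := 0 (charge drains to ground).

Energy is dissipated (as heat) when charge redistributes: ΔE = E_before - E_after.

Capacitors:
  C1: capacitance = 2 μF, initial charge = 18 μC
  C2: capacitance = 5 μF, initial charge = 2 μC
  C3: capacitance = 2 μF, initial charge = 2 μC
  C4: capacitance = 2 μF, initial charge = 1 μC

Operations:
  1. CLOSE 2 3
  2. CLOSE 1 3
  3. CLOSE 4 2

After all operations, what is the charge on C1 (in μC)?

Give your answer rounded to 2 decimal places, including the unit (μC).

Answer: 9.57 μC

Derivation:
Initial: C1(2μF, Q=18μC, V=9.00V), C2(5μF, Q=2μC, V=0.40V), C3(2μF, Q=2μC, V=1.00V), C4(2μF, Q=1μC, V=0.50V)
Op 1: CLOSE 2-3: Q_total=4.00, C_total=7.00, V=0.57; Q2=2.86, Q3=1.14; dissipated=0.257
Op 2: CLOSE 1-3: Q_total=19.14, C_total=4.00, V=4.79; Q1=9.57, Q3=9.57; dissipated=35.520
Op 3: CLOSE 4-2: Q_total=3.86, C_total=7.00, V=0.55; Q4=1.10, Q2=2.76; dissipated=0.004
Final charges: Q1=9.57, Q2=2.76, Q3=9.57, Q4=1.10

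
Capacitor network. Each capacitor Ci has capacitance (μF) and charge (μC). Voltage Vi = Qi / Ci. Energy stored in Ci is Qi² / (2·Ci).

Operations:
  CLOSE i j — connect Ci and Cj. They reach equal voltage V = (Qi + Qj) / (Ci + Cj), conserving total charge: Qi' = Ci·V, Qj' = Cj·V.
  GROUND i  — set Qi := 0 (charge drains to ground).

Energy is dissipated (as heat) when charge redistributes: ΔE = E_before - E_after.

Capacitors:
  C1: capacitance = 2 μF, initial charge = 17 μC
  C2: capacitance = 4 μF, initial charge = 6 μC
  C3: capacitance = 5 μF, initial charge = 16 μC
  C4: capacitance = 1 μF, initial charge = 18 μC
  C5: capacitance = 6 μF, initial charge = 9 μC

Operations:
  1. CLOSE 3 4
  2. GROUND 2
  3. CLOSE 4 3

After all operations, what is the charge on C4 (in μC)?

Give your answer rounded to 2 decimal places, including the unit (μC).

Answer: 5.67 μC

Derivation:
Initial: C1(2μF, Q=17μC, V=8.50V), C2(4μF, Q=6μC, V=1.50V), C3(5μF, Q=16μC, V=3.20V), C4(1μF, Q=18μC, V=18.00V), C5(6μF, Q=9μC, V=1.50V)
Op 1: CLOSE 3-4: Q_total=34.00, C_total=6.00, V=5.67; Q3=28.33, Q4=5.67; dissipated=91.267
Op 2: GROUND 2: Q2=0; energy lost=4.500
Op 3: CLOSE 4-3: Q_total=34.00, C_total=6.00, V=5.67; Q4=5.67, Q3=28.33; dissipated=0.000
Final charges: Q1=17.00, Q2=0.00, Q3=28.33, Q4=5.67, Q5=9.00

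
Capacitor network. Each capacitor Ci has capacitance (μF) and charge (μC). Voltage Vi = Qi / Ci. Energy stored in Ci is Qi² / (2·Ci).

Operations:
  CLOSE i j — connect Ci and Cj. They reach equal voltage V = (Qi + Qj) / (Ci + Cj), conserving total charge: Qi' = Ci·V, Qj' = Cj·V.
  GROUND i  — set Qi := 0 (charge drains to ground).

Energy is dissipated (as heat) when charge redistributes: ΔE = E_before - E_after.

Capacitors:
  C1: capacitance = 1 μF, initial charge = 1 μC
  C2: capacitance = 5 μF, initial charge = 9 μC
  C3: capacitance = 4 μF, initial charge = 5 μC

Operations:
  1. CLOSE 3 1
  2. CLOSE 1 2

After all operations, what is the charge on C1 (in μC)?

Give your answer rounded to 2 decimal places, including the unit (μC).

Initial: C1(1μF, Q=1μC, V=1.00V), C2(5μF, Q=9μC, V=1.80V), C3(4μF, Q=5μC, V=1.25V)
Op 1: CLOSE 3-1: Q_total=6.00, C_total=5.00, V=1.20; Q3=4.80, Q1=1.20; dissipated=0.025
Op 2: CLOSE 1-2: Q_total=10.20, C_total=6.00, V=1.70; Q1=1.70, Q2=8.50; dissipated=0.150
Final charges: Q1=1.70, Q2=8.50, Q3=4.80

Answer: 1.70 μC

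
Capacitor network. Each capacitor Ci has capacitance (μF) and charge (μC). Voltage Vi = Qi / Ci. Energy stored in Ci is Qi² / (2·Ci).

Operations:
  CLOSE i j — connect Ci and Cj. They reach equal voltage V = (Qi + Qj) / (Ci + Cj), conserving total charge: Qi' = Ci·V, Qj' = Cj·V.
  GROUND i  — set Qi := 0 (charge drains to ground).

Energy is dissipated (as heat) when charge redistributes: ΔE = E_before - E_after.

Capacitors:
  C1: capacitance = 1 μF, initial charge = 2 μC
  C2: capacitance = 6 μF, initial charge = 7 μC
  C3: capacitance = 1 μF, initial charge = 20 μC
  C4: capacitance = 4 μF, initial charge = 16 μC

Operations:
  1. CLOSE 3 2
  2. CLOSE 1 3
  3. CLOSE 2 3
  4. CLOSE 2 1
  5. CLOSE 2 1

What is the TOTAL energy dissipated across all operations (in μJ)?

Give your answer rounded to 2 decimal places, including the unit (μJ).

Answer: 153.52 μJ

Derivation:
Initial: C1(1μF, Q=2μC, V=2.00V), C2(6μF, Q=7μC, V=1.17V), C3(1μF, Q=20μC, V=20.00V), C4(4μF, Q=16μC, V=4.00V)
Op 1: CLOSE 3-2: Q_total=27.00, C_total=7.00, V=3.86; Q3=3.86, Q2=23.14; dissipated=152.012
Op 2: CLOSE 1-3: Q_total=5.86, C_total=2.00, V=2.93; Q1=2.93, Q3=2.93; dissipated=0.862
Op 3: CLOSE 2-3: Q_total=26.07, C_total=7.00, V=3.72; Q2=22.35, Q3=3.72; dissipated=0.370
Op 4: CLOSE 2-1: Q_total=25.28, C_total=7.00, V=3.61; Q2=21.66, Q1=3.61; dissipated=0.271
Op 5: CLOSE 2-1: Q_total=25.28, C_total=7.00, V=3.61; Q2=21.66, Q1=3.61; dissipated=0.000
Total dissipated: 153.515 μJ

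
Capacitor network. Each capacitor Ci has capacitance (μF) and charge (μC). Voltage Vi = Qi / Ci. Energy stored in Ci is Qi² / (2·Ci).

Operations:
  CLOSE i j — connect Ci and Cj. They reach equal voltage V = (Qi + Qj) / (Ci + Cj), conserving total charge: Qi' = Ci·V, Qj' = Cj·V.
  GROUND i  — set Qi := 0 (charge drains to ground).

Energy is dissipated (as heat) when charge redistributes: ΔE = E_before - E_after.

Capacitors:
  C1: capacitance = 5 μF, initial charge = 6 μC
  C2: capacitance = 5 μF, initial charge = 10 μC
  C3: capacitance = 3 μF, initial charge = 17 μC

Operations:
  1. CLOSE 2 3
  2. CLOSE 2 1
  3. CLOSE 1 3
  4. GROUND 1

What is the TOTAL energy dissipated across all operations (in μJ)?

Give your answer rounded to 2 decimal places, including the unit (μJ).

Answer: 37.79 μJ

Derivation:
Initial: C1(5μF, Q=6μC, V=1.20V), C2(5μF, Q=10μC, V=2.00V), C3(3μF, Q=17μC, V=5.67V)
Op 1: CLOSE 2-3: Q_total=27.00, C_total=8.00, V=3.38; Q2=16.88, Q3=10.12; dissipated=12.604
Op 2: CLOSE 2-1: Q_total=22.88, C_total=10.00, V=2.29; Q2=11.44, Q1=11.44; dissipated=5.913
Op 3: CLOSE 1-3: Q_total=21.56, C_total=8.00, V=2.70; Q1=13.48, Q3=8.09; dissipated=1.109
Op 4: GROUND 1: Q1=0; energy lost=18.162
Total dissipated: 37.788 μJ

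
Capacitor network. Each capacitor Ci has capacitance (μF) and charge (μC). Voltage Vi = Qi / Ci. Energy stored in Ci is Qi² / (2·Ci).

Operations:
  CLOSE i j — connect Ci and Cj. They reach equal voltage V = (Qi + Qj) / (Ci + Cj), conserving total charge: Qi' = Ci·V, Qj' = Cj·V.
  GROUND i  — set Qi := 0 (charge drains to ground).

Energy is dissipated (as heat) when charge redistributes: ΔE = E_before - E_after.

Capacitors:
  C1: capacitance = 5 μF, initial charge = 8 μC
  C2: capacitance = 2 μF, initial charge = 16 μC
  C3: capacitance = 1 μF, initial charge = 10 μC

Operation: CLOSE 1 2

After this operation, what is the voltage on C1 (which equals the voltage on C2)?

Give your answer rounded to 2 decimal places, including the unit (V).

Answer: 3.43 V

Derivation:
Initial: C1(5μF, Q=8μC, V=1.60V), C2(2μF, Q=16μC, V=8.00V), C3(1μF, Q=10μC, V=10.00V)
Op 1: CLOSE 1-2: Q_total=24.00, C_total=7.00, V=3.43; Q1=17.14, Q2=6.86; dissipated=29.257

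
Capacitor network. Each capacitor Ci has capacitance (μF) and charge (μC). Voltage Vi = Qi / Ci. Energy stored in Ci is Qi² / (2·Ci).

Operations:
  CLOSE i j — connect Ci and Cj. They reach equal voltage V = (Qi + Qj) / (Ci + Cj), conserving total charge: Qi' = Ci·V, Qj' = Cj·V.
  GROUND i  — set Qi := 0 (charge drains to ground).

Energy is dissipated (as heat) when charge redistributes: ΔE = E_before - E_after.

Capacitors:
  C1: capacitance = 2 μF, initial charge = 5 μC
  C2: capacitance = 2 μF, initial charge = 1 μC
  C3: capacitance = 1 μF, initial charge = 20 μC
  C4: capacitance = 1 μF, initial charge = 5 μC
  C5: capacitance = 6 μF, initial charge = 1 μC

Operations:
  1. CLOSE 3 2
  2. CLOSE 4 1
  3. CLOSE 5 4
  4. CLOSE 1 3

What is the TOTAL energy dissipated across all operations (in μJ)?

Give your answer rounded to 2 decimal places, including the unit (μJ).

Answer: 137.61 μJ

Derivation:
Initial: C1(2μF, Q=5μC, V=2.50V), C2(2μF, Q=1μC, V=0.50V), C3(1μF, Q=20μC, V=20.00V), C4(1μF, Q=5μC, V=5.00V), C5(6μF, Q=1μC, V=0.17V)
Op 1: CLOSE 3-2: Q_total=21.00, C_total=3.00, V=7.00; Q3=7.00, Q2=14.00; dissipated=126.750
Op 2: CLOSE 4-1: Q_total=10.00, C_total=3.00, V=3.33; Q4=3.33, Q1=6.67; dissipated=2.083
Op 3: CLOSE 5-4: Q_total=4.33, C_total=7.00, V=0.62; Q5=3.71, Q4=0.62; dissipated=4.298
Op 4: CLOSE 1-3: Q_total=13.67, C_total=3.00, V=4.56; Q1=9.11, Q3=4.56; dissipated=4.481
Total dissipated: 137.612 μJ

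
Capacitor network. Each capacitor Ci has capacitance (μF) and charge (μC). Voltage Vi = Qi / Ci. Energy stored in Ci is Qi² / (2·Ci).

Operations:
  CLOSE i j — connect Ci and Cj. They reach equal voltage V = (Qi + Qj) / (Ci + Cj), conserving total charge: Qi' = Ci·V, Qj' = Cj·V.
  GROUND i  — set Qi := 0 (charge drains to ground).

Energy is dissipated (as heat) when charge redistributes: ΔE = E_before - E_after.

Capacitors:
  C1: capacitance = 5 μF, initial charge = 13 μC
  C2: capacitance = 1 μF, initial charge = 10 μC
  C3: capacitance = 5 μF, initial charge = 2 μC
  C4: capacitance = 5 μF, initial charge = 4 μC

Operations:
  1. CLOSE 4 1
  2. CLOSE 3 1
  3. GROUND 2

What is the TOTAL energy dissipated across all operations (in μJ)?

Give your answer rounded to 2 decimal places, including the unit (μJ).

Answer: 56.16 μJ

Derivation:
Initial: C1(5μF, Q=13μC, V=2.60V), C2(1μF, Q=10μC, V=10.00V), C3(5μF, Q=2μC, V=0.40V), C4(5μF, Q=4μC, V=0.80V)
Op 1: CLOSE 4-1: Q_total=17.00, C_total=10.00, V=1.70; Q4=8.50, Q1=8.50; dissipated=4.050
Op 2: CLOSE 3-1: Q_total=10.50, C_total=10.00, V=1.05; Q3=5.25, Q1=5.25; dissipated=2.112
Op 3: GROUND 2: Q2=0; energy lost=50.000
Total dissipated: 56.163 μJ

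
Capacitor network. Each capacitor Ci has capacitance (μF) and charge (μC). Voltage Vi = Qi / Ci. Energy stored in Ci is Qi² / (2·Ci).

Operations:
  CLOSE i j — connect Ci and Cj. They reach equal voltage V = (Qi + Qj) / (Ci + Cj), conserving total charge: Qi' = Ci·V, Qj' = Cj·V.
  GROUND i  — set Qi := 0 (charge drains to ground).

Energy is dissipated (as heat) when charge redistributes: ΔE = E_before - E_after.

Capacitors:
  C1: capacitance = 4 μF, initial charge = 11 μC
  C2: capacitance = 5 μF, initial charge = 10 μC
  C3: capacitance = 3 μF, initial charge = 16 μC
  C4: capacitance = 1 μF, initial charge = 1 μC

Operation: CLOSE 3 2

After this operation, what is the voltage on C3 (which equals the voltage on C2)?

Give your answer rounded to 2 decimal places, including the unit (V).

Initial: C1(4μF, Q=11μC, V=2.75V), C2(5μF, Q=10μC, V=2.00V), C3(3μF, Q=16μC, V=5.33V), C4(1μF, Q=1μC, V=1.00V)
Op 1: CLOSE 3-2: Q_total=26.00, C_total=8.00, V=3.25; Q3=9.75, Q2=16.25; dissipated=10.417

Answer: 3.25 V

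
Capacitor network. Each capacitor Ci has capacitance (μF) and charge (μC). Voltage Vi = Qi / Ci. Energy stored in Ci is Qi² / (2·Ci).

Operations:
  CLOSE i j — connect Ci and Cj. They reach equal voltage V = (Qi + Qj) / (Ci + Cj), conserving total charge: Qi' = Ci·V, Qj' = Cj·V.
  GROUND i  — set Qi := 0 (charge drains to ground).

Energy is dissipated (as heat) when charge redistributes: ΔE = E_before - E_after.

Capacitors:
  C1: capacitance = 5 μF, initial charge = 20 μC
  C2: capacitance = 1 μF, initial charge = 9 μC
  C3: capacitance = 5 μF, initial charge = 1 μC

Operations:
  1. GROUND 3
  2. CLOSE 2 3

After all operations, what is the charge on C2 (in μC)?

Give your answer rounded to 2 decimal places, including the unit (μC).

Answer: 1.50 μC

Derivation:
Initial: C1(5μF, Q=20μC, V=4.00V), C2(1μF, Q=9μC, V=9.00V), C3(5μF, Q=1μC, V=0.20V)
Op 1: GROUND 3: Q3=0; energy lost=0.100
Op 2: CLOSE 2-3: Q_total=9.00, C_total=6.00, V=1.50; Q2=1.50, Q3=7.50; dissipated=33.750
Final charges: Q1=20.00, Q2=1.50, Q3=7.50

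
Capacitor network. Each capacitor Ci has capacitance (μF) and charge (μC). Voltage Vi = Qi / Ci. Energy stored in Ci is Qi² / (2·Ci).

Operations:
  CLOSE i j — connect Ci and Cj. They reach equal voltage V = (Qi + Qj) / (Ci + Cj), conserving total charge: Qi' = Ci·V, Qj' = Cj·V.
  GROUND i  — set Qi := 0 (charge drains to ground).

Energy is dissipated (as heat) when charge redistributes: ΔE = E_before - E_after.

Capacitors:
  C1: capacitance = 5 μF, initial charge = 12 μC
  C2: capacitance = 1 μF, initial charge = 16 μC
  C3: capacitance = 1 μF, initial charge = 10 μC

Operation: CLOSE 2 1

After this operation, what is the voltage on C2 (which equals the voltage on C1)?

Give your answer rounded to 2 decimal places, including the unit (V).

Initial: C1(5μF, Q=12μC, V=2.40V), C2(1μF, Q=16μC, V=16.00V), C3(1μF, Q=10μC, V=10.00V)
Op 1: CLOSE 2-1: Q_total=28.00, C_total=6.00, V=4.67; Q2=4.67, Q1=23.33; dissipated=77.067

Answer: 4.67 V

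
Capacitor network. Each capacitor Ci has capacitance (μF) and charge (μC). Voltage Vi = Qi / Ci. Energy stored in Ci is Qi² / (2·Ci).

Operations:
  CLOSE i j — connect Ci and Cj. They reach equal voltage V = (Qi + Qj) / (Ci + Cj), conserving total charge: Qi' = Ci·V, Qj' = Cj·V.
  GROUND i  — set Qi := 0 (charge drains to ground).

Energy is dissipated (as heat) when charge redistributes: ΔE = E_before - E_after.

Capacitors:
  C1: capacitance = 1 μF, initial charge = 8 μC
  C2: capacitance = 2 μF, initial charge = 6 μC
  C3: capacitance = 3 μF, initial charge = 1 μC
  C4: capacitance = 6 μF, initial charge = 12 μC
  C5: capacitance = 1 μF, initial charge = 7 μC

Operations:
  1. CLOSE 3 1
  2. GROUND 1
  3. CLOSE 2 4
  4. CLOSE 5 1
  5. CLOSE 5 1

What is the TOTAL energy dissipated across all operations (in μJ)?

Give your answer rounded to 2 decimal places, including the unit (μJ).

Answer: 37.57 μJ

Derivation:
Initial: C1(1μF, Q=8μC, V=8.00V), C2(2μF, Q=6μC, V=3.00V), C3(3μF, Q=1μC, V=0.33V), C4(6μF, Q=12μC, V=2.00V), C5(1μF, Q=7μC, V=7.00V)
Op 1: CLOSE 3-1: Q_total=9.00, C_total=4.00, V=2.25; Q3=6.75, Q1=2.25; dissipated=22.042
Op 2: GROUND 1: Q1=0; energy lost=2.531
Op 3: CLOSE 2-4: Q_total=18.00, C_total=8.00, V=2.25; Q2=4.50, Q4=13.50; dissipated=0.750
Op 4: CLOSE 5-1: Q_total=7.00, C_total=2.00, V=3.50; Q5=3.50, Q1=3.50; dissipated=12.250
Op 5: CLOSE 5-1: Q_total=7.00, C_total=2.00, V=3.50; Q5=3.50, Q1=3.50; dissipated=0.000
Total dissipated: 37.573 μJ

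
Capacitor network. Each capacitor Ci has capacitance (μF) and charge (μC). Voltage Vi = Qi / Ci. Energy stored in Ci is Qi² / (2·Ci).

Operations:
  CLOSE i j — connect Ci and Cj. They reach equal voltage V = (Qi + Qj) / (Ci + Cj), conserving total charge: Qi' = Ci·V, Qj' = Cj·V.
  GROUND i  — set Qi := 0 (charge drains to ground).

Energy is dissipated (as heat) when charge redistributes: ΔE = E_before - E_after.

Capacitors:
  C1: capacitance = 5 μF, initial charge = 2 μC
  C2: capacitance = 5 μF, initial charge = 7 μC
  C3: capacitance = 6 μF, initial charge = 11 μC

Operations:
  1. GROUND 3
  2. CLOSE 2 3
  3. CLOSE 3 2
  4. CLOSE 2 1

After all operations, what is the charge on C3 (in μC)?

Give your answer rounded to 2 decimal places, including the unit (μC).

Initial: C1(5μF, Q=2μC, V=0.40V), C2(5μF, Q=7μC, V=1.40V), C3(6μF, Q=11μC, V=1.83V)
Op 1: GROUND 3: Q3=0; energy lost=10.083
Op 2: CLOSE 2-3: Q_total=7.00, C_total=11.00, V=0.64; Q2=3.18, Q3=3.82; dissipated=2.673
Op 3: CLOSE 3-2: Q_total=7.00, C_total=11.00, V=0.64; Q3=3.82, Q2=3.18; dissipated=0.000
Op 4: CLOSE 2-1: Q_total=5.18, C_total=10.00, V=0.52; Q2=2.59, Q1=2.59; dissipated=0.070
Final charges: Q1=2.59, Q2=2.59, Q3=3.82

Answer: 3.82 μC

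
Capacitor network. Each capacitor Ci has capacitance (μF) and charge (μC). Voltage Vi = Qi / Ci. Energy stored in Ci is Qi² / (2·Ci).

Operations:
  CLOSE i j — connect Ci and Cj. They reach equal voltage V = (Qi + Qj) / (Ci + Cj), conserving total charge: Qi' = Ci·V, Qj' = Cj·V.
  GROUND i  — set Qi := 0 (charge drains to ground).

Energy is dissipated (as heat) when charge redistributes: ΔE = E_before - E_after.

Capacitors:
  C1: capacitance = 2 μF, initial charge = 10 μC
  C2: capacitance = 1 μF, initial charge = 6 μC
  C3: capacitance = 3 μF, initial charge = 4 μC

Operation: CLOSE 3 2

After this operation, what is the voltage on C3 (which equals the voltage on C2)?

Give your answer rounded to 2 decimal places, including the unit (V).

Answer: 2.50 V

Derivation:
Initial: C1(2μF, Q=10μC, V=5.00V), C2(1μF, Q=6μC, V=6.00V), C3(3μF, Q=4μC, V=1.33V)
Op 1: CLOSE 3-2: Q_total=10.00, C_total=4.00, V=2.50; Q3=7.50, Q2=2.50; dissipated=8.167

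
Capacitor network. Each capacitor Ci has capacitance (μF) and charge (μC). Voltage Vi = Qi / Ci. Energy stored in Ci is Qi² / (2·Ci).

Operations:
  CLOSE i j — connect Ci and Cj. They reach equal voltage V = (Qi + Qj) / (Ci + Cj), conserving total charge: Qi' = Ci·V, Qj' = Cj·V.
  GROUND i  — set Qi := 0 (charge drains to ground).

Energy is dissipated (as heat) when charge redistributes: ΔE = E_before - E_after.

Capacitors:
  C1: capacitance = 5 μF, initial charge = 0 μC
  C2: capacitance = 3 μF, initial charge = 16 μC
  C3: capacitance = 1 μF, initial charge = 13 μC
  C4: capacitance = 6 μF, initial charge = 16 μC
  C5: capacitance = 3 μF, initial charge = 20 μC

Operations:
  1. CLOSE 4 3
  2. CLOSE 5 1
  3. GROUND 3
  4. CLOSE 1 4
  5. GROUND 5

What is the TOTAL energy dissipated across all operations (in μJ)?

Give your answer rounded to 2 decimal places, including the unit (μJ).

Initial: C1(5μF, Q=0μC, V=0.00V), C2(3μF, Q=16μC, V=5.33V), C3(1μF, Q=13μC, V=13.00V), C4(6μF, Q=16μC, V=2.67V), C5(3μF, Q=20μC, V=6.67V)
Op 1: CLOSE 4-3: Q_total=29.00, C_total=7.00, V=4.14; Q4=24.86, Q3=4.14; dissipated=45.762
Op 2: CLOSE 5-1: Q_total=20.00, C_total=8.00, V=2.50; Q5=7.50, Q1=12.50; dissipated=41.667
Op 3: GROUND 3: Q3=0; energy lost=8.582
Op 4: CLOSE 1-4: Q_total=37.36, C_total=11.00, V=3.40; Q1=16.98, Q4=20.38; dissipated=3.680
Op 5: GROUND 5: Q5=0; energy lost=9.375
Total dissipated: 109.066 μJ

Answer: 109.07 μJ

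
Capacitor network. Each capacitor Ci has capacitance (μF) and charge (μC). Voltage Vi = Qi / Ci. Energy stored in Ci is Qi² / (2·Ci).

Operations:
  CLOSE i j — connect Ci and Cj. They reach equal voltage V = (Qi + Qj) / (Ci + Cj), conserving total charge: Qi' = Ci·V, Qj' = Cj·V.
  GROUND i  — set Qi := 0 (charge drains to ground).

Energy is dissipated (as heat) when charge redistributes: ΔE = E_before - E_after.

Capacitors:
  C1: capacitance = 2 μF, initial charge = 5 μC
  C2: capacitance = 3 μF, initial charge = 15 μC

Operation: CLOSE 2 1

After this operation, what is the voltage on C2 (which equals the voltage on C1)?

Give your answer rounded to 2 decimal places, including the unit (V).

Initial: C1(2μF, Q=5μC, V=2.50V), C2(3μF, Q=15μC, V=5.00V)
Op 1: CLOSE 2-1: Q_total=20.00, C_total=5.00, V=4.00; Q2=12.00, Q1=8.00; dissipated=3.750

Answer: 4.00 V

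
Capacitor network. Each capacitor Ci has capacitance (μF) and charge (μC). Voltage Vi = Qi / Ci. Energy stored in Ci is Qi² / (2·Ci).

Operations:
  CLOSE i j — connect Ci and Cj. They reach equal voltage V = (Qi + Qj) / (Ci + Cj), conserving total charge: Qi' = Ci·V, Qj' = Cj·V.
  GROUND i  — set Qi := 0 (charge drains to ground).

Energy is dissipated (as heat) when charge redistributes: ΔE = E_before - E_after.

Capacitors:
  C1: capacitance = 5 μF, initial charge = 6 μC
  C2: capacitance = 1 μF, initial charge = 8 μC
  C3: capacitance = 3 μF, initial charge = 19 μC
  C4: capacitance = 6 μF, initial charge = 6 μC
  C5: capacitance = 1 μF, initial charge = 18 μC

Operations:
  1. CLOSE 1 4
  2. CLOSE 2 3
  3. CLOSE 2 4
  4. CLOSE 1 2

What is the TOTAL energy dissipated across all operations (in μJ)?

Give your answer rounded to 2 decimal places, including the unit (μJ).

Answer: 15.09 μJ

Derivation:
Initial: C1(5μF, Q=6μC, V=1.20V), C2(1μF, Q=8μC, V=8.00V), C3(3μF, Q=19μC, V=6.33V), C4(6μF, Q=6μC, V=1.00V), C5(1μF, Q=18μC, V=18.00V)
Op 1: CLOSE 1-4: Q_total=12.00, C_total=11.00, V=1.09; Q1=5.45, Q4=6.55; dissipated=0.055
Op 2: CLOSE 2-3: Q_total=27.00, C_total=4.00, V=6.75; Q2=6.75, Q3=20.25; dissipated=1.042
Op 3: CLOSE 2-4: Q_total=13.30, C_total=7.00, V=1.90; Q2=1.90, Q4=11.40; dissipated=13.725
Op 4: CLOSE 1-2: Q_total=7.35, C_total=6.00, V=1.23; Q1=6.13, Q2=1.23; dissipated=0.272
Total dissipated: 15.094 μJ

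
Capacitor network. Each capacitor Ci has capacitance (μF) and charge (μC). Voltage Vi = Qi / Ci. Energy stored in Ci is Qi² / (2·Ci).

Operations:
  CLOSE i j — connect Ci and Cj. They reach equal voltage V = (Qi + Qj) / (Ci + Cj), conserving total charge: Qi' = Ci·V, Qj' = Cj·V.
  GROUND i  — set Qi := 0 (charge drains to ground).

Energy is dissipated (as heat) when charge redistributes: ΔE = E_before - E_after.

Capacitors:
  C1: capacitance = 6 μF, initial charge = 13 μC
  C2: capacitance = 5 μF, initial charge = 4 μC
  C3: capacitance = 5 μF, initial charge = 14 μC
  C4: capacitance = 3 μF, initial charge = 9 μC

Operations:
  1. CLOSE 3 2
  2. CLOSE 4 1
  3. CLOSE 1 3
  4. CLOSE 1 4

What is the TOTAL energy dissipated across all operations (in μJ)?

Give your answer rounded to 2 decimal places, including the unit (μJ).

Initial: C1(6μF, Q=13μC, V=2.17V), C2(5μF, Q=4μC, V=0.80V), C3(5μF, Q=14μC, V=2.80V), C4(3μF, Q=9μC, V=3.00V)
Op 1: CLOSE 3-2: Q_total=18.00, C_total=10.00, V=1.80; Q3=9.00, Q2=9.00; dissipated=5.000
Op 2: CLOSE 4-1: Q_total=22.00, C_total=9.00, V=2.44; Q4=7.33, Q1=14.67; dissipated=0.694
Op 3: CLOSE 1-3: Q_total=23.67, C_total=11.00, V=2.15; Q1=12.91, Q3=10.76; dissipated=0.566
Op 4: CLOSE 1-4: Q_total=20.24, C_total=9.00, V=2.25; Q1=13.49, Q4=6.75; dissipated=0.086
Total dissipated: 6.347 μJ

Answer: 6.35 μJ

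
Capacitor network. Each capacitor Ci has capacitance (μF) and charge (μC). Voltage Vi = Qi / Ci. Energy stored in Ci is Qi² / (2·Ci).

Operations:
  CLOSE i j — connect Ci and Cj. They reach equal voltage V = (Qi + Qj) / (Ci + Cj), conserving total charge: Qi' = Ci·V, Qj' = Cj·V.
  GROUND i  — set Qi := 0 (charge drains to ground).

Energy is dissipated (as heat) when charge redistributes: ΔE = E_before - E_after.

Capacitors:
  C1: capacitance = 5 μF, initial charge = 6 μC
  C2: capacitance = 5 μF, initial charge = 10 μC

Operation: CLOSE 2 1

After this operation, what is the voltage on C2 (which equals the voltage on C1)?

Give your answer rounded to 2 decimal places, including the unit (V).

Initial: C1(5μF, Q=6μC, V=1.20V), C2(5μF, Q=10μC, V=2.00V)
Op 1: CLOSE 2-1: Q_total=16.00, C_total=10.00, V=1.60; Q2=8.00, Q1=8.00; dissipated=0.800

Answer: 1.60 V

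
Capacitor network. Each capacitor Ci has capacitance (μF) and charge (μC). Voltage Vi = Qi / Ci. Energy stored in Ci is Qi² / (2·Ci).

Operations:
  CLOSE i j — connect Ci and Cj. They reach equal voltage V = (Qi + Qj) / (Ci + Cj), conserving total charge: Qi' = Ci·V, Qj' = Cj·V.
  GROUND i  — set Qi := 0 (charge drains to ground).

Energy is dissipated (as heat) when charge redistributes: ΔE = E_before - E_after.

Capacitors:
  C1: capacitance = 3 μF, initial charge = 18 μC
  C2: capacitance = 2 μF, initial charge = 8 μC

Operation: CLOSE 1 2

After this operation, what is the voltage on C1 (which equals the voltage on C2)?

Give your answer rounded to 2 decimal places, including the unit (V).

Answer: 5.20 V

Derivation:
Initial: C1(3μF, Q=18μC, V=6.00V), C2(2μF, Q=8μC, V=4.00V)
Op 1: CLOSE 1-2: Q_total=26.00, C_total=5.00, V=5.20; Q1=15.60, Q2=10.40; dissipated=2.400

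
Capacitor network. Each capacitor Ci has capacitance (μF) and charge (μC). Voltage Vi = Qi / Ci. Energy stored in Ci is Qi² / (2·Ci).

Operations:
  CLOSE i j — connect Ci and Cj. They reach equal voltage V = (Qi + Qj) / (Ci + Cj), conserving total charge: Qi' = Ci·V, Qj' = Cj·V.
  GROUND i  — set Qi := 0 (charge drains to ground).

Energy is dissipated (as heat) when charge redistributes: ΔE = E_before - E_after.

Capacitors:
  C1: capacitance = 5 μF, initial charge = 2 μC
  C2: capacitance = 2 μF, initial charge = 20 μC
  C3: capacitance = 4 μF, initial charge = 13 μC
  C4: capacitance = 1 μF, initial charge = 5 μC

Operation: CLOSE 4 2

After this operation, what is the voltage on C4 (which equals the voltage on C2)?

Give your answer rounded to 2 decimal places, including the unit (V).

Answer: 8.33 V

Derivation:
Initial: C1(5μF, Q=2μC, V=0.40V), C2(2μF, Q=20μC, V=10.00V), C3(4μF, Q=13μC, V=3.25V), C4(1μF, Q=5μC, V=5.00V)
Op 1: CLOSE 4-2: Q_total=25.00, C_total=3.00, V=8.33; Q4=8.33, Q2=16.67; dissipated=8.333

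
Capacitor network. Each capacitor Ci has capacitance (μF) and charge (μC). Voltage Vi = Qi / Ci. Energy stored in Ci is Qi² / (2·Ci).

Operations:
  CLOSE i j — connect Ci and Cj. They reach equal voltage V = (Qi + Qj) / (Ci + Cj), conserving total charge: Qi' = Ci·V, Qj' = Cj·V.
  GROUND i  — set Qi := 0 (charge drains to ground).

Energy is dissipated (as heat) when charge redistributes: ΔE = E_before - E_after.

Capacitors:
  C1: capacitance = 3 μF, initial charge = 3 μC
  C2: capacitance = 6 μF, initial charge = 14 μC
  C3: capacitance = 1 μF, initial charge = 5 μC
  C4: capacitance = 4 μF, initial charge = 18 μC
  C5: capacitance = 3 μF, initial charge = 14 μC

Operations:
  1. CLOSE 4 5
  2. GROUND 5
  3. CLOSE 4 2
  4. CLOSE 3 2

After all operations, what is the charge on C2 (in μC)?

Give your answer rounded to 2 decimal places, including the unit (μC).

Answer: 20.89 μC

Derivation:
Initial: C1(3μF, Q=3μC, V=1.00V), C2(6μF, Q=14μC, V=2.33V), C3(1μF, Q=5μC, V=5.00V), C4(4μF, Q=18μC, V=4.50V), C5(3μF, Q=14μC, V=4.67V)
Op 1: CLOSE 4-5: Q_total=32.00, C_total=7.00, V=4.57; Q4=18.29, Q5=13.71; dissipated=0.024
Op 2: GROUND 5: Q5=0; energy lost=31.347
Op 3: CLOSE 4-2: Q_total=32.29, C_total=10.00, V=3.23; Q4=12.91, Q2=19.37; dissipated=6.011
Op 4: CLOSE 3-2: Q_total=24.37, C_total=7.00, V=3.48; Q3=3.48, Q2=20.89; dissipated=1.345
Final charges: Q1=3.00, Q2=20.89, Q3=3.48, Q4=12.91, Q5=0.00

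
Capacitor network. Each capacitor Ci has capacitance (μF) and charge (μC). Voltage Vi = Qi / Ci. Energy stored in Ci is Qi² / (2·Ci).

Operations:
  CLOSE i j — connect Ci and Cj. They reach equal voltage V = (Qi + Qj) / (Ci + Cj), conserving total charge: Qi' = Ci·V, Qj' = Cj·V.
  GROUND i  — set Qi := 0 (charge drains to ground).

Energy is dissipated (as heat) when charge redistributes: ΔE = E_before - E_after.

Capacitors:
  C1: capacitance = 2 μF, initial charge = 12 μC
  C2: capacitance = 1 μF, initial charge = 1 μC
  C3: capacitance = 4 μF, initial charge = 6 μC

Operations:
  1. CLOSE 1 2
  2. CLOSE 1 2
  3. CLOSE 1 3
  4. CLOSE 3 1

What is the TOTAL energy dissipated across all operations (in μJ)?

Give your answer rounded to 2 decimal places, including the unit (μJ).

Initial: C1(2μF, Q=12μC, V=6.00V), C2(1μF, Q=1μC, V=1.00V), C3(4μF, Q=6μC, V=1.50V)
Op 1: CLOSE 1-2: Q_total=13.00, C_total=3.00, V=4.33; Q1=8.67, Q2=4.33; dissipated=8.333
Op 2: CLOSE 1-2: Q_total=13.00, C_total=3.00, V=4.33; Q1=8.67, Q2=4.33; dissipated=0.000
Op 3: CLOSE 1-3: Q_total=14.67, C_total=6.00, V=2.44; Q1=4.89, Q3=9.78; dissipated=5.352
Op 4: CLOSE 3-1: Q_total=14.67, C_total=6.00, V=2.44; Q3=9.78, Q1=4.89; dissipated=0.000
Total dissipated: 13.685 μJ

Answer: 13.69 μJ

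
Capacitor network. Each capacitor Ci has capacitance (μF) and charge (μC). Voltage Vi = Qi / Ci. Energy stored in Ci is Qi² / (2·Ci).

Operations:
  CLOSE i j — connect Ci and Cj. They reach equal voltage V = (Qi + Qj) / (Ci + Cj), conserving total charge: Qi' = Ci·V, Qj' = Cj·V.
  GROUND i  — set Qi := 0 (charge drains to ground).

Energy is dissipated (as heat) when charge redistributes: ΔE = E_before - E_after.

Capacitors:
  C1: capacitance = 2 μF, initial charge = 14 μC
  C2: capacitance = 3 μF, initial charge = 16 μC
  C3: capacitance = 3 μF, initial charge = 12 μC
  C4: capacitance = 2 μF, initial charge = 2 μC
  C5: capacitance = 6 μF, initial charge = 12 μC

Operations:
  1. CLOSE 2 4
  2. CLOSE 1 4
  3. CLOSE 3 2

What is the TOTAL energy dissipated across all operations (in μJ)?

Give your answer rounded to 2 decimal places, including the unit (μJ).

Answer: 17.17 μJ

Derivation:
Initial: C1(2μF, Q=14μC, V=7.00V), C2(3μF, Q=16μC, V=5.33V), C3(3μF, Q=12μC, V=4.00V), C4(2μF, Q=2μC, V=1.00V), C5(6μF, Q=12μC, V=2.00V)
Op 1: CLOSE 2-4: Q_total=18.00, C_total=5.00, V=3.60; Q2=10.80, Q4=7.20; dissipated=11.267
Op 2: CLOSE 1-4: Q_total=21.20, C_total=4.00, V=5.30; Q1=10.60, Q4=10.60; dissipated=5.780
Op 3: CLOSE 3-2: Q_total=22.80, C_total=6.00, V=3.80; Q3=11.40, Q2=11.40; dissipated=0.120
Total dissipated: 17.167 μJ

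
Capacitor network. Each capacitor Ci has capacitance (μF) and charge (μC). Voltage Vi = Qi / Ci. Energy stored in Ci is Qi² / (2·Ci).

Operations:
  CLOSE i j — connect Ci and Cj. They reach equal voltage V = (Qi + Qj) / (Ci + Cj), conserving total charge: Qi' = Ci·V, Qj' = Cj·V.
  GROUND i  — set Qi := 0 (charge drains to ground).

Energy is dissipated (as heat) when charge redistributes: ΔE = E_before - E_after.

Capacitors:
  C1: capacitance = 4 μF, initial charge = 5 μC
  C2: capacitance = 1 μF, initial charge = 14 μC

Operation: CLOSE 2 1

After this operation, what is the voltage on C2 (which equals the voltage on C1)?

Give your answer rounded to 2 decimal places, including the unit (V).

Answer: 3.80 V

Derivation:
Initial: C1(4μF, Q=5μC, V=1.25V), C2(1μF, Q=14μC, V=14.00V)
Op 1: CLOSE 2-1: Q_total=19.00, C_total=5.00, V=3.80; Q2=3.80, Q1=15.20; dissipated=65.025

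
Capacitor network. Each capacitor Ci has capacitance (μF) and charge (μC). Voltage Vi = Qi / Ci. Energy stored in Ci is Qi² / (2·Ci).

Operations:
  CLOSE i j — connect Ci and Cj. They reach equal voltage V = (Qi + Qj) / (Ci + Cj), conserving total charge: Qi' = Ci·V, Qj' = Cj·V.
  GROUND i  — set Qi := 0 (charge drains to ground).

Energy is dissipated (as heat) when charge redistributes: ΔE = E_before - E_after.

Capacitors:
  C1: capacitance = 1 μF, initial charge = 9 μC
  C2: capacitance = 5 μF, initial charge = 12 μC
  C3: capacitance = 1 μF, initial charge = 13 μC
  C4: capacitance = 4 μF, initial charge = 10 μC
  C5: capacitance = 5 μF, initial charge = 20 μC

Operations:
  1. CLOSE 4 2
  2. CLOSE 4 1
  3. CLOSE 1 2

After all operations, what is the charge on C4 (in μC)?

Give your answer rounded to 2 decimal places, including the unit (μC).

Initial: C1(1μF, Q=9μC, V=9.00V), C2(5μF, Q=12μC, V=2.40V), C3(1μF, Q=13μC, V=13.00V), C4(4μF, Q=10μC, V=2.50V), C5(5μF, Q=20μC, V=4.00V)
Op 1: CLOSE 4-2: Q_total=22.00, C_total=9.00, V=2.44; Q4=9.78, Q2=12.22; dissipated=0.011
Op 2: CLOSE 4-1: Q_total=18.78, C_total=5.00, V=3.76; Q4=15.02, Q1=3.76; dissipated=17.190
Op 3: CLOSE 1-2: Q_total=15.98, C_total=6.00, V=2.66; Q1=2.66, Q2=13.31; dissipated=0.716
Final charges: Q1=2.66, Q2=13.31, Q3=13.00, Q4=15.02, Q5=20.00

Answer: 15.02 μC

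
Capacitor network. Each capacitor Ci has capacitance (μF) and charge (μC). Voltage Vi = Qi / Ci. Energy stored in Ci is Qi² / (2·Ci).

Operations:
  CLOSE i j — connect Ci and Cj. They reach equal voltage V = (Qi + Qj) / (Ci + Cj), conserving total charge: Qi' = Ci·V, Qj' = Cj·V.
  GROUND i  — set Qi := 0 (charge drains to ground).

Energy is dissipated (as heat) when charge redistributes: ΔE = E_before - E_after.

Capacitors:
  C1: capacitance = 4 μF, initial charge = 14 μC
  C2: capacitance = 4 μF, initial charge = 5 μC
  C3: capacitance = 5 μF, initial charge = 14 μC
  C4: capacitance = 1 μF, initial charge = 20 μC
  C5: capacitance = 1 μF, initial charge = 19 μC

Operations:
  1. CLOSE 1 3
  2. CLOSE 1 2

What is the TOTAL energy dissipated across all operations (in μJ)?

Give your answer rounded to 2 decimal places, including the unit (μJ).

Answer: 4.01 μJ

Derivation:
Initial: C1(4μF, Q=14μC, V=3.50V), C2(4μF, Q=5μC, V=1.25V), C3(5μF, Q=14μC, V=2.80V), C4(1μF, Q=20μC, V=20.00V), C5(1μF, Q=19μC, V=19.00V)
Op 1: CLOSE 1-3: Q_total=28.00, C_total=9.00, V=3.11; Q1=12.44, Q3=15.56; dissipated=0.544
Op 2: CLOSE 1-2: Q_total=17.44, C_total=8.00, V=2.18; Q1=8.72, Q2=8.72; dissipated=3.464
Total dissipated: 4.008 μJ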